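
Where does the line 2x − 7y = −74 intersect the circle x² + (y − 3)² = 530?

Substitute y = (74 + 2x)/7:
53x² + 212x − 23161 = 0  ⟹  x² + 4x − 437 = 0
x = 19 or x = −23, giving (19, 16) and (−23, 4).

(−23, 4) and (19, 16)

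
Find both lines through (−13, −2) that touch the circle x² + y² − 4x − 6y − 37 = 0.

x + 7y = −27 and x − y = −11

A line y − (−2) = m(x − (−13)) is tangent when its distance from (2, 3) is 5√2:
(15m − (5))² = 50(m² + 1)
7m² − 6m − 1 = 0, so m = −1/7 or m = 1.
With m = −1/7: x + 7y = −27. With m = 1: x − y = −11.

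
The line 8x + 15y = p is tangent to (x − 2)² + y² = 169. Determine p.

p = −205 or p = 237

Tangency holds when the distance from the centre (2, 0) to the line equals the radius 13:
|8·2 + 15·0 − p| / √289 = 13
|p − (16)| = 13·17, so p = 237 or p = −205.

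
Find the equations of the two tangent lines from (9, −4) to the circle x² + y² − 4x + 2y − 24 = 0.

5x + 2y = 37 and 2x − 5y = 38

Write the tangent as mx − y + (−4 − m·(9)) = 0 and set its distance from the centre to √29:
[m·(−7) − (3)]² = 29(m² + 1)
10m² + 21m − 10 = 0, so m = −5/2 or m = 2/5.
With m = −5/2: 5x + 2y = 37. With m = 2/5: 2x − 5y = 38.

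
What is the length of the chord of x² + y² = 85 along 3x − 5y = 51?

√34

The distance from (0, 0) to the line is 51/√34, and r² = 85.
Half the chord is √(r² − d²) = √(17/2), so the full chord is √34.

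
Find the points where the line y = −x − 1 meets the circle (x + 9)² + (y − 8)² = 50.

(−14, 13) and (−4, 3)

Substitute y = −x − 1:
2x² + 36x + 112 = 0  ⟹  x² + 18x + 56 = 0
x = −4 or x = −14, giving (−4, 3) and (−14, 13).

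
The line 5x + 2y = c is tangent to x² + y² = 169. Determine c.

c = ±13√29

For a tangent, require d(centre, line) = r = 13.
|5·0 + 2·0 − c| / √29 = 13
|c| = 13√29.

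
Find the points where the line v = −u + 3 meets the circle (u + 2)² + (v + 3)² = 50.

Substitute v = −u + 3:
2u² − 8u − 10 = 0  ⟹  u² − 4u − 5 = 0
u = 5 or u = −1, giving (5, −2) and (−1, 4).

(−1, 4) and (5, −2)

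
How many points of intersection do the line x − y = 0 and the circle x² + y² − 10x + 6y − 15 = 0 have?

2

d² = (1·5 − 1·(−3) − (0))²/2 = 32; r² = 49.
Since d² < r², the line cuts the circle twice.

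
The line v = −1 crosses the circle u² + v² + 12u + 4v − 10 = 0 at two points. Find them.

(−13, −1) and (1, −1)

From the line, v = −1. Substituting:
u² + 12u − 13 = 0
u = 1 or u = −13, giving (1, −1) and (−13, −1).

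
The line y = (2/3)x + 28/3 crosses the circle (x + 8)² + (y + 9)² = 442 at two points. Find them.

From the line, y = (28 + 2x)/3. Substituting:
13x² + 364x − 377 = 0  ⟹  x² + 28x − 29 = 0
x = 1 or x = −29, giving (1, 10) and (−29, −10).

(−29, −10) and (1, 10)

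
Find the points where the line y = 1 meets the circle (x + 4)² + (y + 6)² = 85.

(−10, 1) and (2, 1)

Express y = 1 and substitute into the circle:
x² + 8x − 20 = 0
x = 2 or x = −10, giving (2, 1) and (−10, 1).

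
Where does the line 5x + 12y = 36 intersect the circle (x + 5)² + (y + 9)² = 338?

(−12, 8) and (12, −2)

From the line, y = (36 − 5x)/12. Substituting:
169x² − 24336 = 0  ⟹  x² − 144 = 0
x = 12 or x = −12, giving (12, −2) and (−12, 8).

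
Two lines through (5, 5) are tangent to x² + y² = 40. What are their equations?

3x + y = 20 and x + 3y = 20

Let a tangent through (5, 5) have slope m. Its distance from (0, 0) must equal 2√10:
[m·(−5) − (−5)]² = 40(m² + 1)
3m² + 10m + 3 = 0, so m = −3 or m = −1/3.
With m = −3: 3x + y = 20. With m = −1/3: x + 3y = 20.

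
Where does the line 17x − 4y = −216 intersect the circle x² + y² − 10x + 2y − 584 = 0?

From the line, y = (216 + 17x)/4. Substituting:
305x² + 7320x + 39040 = 0  ⟹  x² + 24x + 128 = 0
x = −8 or x = −16, giving (−8, 20) and (−16, −14).

(−16, −14) and (−8, 20)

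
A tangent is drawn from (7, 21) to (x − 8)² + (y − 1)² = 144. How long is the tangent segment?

Centre (8, 1), r² = 144. |PO|² = (−1)² + (20)² = 401.
By the tangent–radius right angle, tangent length = √(|PO|² − r²) = √257.

√257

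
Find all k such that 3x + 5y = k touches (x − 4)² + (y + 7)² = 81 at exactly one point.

k = −23 ± 9√34

Tangency holds when the distance from the centre (4, −7) to the line equals the radius 9:
|3·4 + 5·(−7) − k| / √34 = 9
|k − (−23)| = 9√34.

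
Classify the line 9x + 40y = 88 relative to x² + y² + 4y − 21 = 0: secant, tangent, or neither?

Substituting the line into the circle gives 1681x² − 3024x − 11776 = 0.
Discriminant = (−3024)² − 4·1681·(−11776) = 88326400 > 0.
Two real roots: the line is a secant.

secant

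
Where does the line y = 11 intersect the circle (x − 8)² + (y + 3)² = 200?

Express y = 11 and substitute into the circle:
x² − 16x + 60 = 0
x = 10 or x = 6, giving (10, 11) and (6, 11).

(6, 11) and (10, 11)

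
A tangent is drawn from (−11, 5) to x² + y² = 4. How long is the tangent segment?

Centre (0, 0), r² = 4. |PO|² = (−11)² + (5)² = 146.
By the tangent–radius right angle, tangent length = √(|PO|² − r²) = √142.

√142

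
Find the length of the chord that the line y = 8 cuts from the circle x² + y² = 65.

Centre (0, 0), r² = 65. Perpendicular distance d from centre to line = |−8| / √1 = 8.
Half the chord is √(r² − d²) = √(1), so the full chord is 2.

2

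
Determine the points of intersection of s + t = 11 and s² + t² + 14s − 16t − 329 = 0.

(−16, 27) and (12, −1)

Express t = −s + 11 and substitute into the circle:
2s² + 8s − 384 = 0  ⟹  s² + 4s − 192 = 0
s = 12 or s = −16, giving (12, −1) and (−16, 27).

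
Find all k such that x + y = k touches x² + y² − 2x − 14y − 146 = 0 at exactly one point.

k = 8 ± 14√2

The line touches the circle iff its distance from (1, 7) is 14:
|1·1 + 1·7 − k| / √2 = 14
|k − (8)| = 14√2.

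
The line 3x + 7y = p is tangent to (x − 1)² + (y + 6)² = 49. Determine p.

Tangency holds when the distance from the centre (1, −6) to the line equals the radius 7:
|3·1 + 7·(−6) − p| / √58 = 7
|p − (−39)| = 7√58.

p = −39 ± 7√58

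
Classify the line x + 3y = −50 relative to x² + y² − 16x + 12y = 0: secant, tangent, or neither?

neither

Centre (8, −6), r² = 100. Distance² from centre to line = (40)²/10 = 160.
Since d² > r², the line lies outside the circle.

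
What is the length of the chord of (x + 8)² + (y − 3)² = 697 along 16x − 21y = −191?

2√697

Express y = (191 + 16x)/21 and substitute into the circle:
697x² + 11152x − 262769 = 0  ⟹  x² + 16x − 377 = 0
x = 13 or x = −29, giving (13, 19) and (−29, −13).
|(13, 19) − (−29, −13)| = √((42)² + (32)²) = 2√697.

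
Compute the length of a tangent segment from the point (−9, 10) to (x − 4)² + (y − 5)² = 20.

√174

The centre is (4, 5) and r = 2√5. The square of the distance from P to the centre is 169 + 25 = 194.
By the tangent–radius right angle, tangent length = √(|PO|² − r²) = √174.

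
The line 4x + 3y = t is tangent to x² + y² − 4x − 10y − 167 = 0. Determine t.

Tangency holds when the distance from the centre (2, 5) to the line equals the radius 14:
|4·2 + 3·5 − t| / √25 = 14
|t − (23)| = 14·5, so t = 93 or t = −47.

t = −47 or t = 93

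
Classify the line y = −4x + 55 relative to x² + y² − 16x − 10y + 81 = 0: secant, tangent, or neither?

Substituting the line into the circle gives 17x² − 416x + 2556 = 0.
Discriminant = (−416)² − 4·17·(2556) = −752 < 0.
No real roots: the line does not meet the circle.

neither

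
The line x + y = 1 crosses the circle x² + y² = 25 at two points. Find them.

(−3, 4) and (4, −3)

Express y = −x + 1 and substitute into the circle:
2x² − 2x − 24 = 0  ⟹  x² − x − 12 = 0
x = 4 or x = −3, giving (4, −3) and (−3, 4).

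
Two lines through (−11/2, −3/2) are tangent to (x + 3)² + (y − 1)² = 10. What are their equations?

3x + y = −18 and x + 3y = −10

Let a tangent through (−11/2, −3/2) have slope m. Its distance from (−3, 1) must equal √10:
(5/2m − (5/2))² = 10(m² + 1)
3m² + 10m + 3 = 0, so m = −3 or m = −1/3.
Through (−11/2, −3/2) these give 3x + y = −18 and x + 3y = −10.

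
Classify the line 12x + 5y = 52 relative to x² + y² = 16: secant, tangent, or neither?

tangent

Substituting the line into the circle gives 169x² − 1248x + 2304 = 0.
Δ = 1557504 − 1557504 = 0.
A repeated root: the line is tangent.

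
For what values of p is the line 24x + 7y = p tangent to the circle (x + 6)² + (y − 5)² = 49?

For a tangent, require d(centre, line) = r = 7.
|24·(−6) + 7·5 − p| / √625 = 7
|p − (−109)| = 7·25, so p = 66 or p = −284.

p = −284 or p = 66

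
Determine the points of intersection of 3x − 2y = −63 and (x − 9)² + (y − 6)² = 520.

(−13, 12) and (−5, 24)

Substitute y = (63 + 3x)/2:
13x² + 234x + 845 = 0  ⟹  x² + 18x + 65 = 0
x = −5 or x = −13, giving (−5, 24) and (−13, 12).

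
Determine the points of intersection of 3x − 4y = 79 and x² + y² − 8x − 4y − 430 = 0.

(1, −19) and (25, −1)

Express y = (−79 + 3x)/4 and substitute into the circle:
25x² − 650x + 625 = 0  ⟹  x² − 26x + 25 = 0
x = 25 or x = 1, giving (25, −1) and (1, −19).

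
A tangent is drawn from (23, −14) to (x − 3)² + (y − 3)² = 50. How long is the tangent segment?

3√71

The centre is (3, 3) and r = 5√2. The square of the distance from P to the centre is 400 + 289 = 689.
Power of the point: PT² = |PO|² − r² = 639, so PT = 3√71.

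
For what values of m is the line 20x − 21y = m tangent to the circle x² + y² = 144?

The line touches the circle iff its distance from (0, 0) is 12:
|20·0 − 21·0 − m| / √841 = 12
|m| = 12·29, so m = 348 or m = −348.

m = −348 or m = 348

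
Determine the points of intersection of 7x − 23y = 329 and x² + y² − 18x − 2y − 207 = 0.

(1, −14) and (24, −7)

Substitute y = (−329 + 7x)/23:
578x² − 14450x + 13872 = 0  ⟹  x² − 25x + 24 = 0
x = 24 or x = 1, giving (24, −7) and (1, −14).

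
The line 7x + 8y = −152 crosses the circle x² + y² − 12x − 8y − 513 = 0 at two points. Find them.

(−16, −5) and (0, −19)

From the line, y = (−152 − 7x)/8. Substituting:
113x² + 1808x = 0  ⟹  x² + 16x = 0
x = 0 or x = −16, giving (0, −19) and (−16, −5).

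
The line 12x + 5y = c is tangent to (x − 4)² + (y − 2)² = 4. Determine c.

Tangency holds when the distance from the centre (4, 2) to the line equals the radius 2:
|12·4 + 5·2 − c| / √169 = 2
|c − (58)| = 2·13, so c = 84 or c = 32.

c = 32 or c = 84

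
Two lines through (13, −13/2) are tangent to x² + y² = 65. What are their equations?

7x + 4y = 65 and x − 8y = 65

A line y − (−13/2) = m(x − (13)) is tangent when its distance from (0, 0) is √65:
[m·(−13) − (13/2)]² = 65(m² + 1)
32m² + 52m − 7 = 0, so m = −7/4 or m = 1/8.
With m = −7/4: 7x + 4y = 65. With m = 1/8: x − 8y = 65.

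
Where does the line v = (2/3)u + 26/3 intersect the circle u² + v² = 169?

Substitute v = (26 + 2u)/3:
13u² + 104u − 845 = 0  ⟹  u² + 8u − 65 = 0
u = 5 or u = −13, giving (5, 12) and (−13, 0).

(−13, 0) and (5, 12)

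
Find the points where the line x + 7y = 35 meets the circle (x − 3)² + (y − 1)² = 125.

(−7, 6) and (14, 3)

From the line, y = (35 − x)/7. Substituting:
50x² − 350x − 4900 = 0  ⟹  x² − 7x − 98 = 0
x = 14 or x = −7, giving (14, 3) and (−7, 6).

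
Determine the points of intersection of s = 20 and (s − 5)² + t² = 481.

(20, −16) and (20, 16)

The line gives s = 20. Substituting into the circle:
t² − 256 = 0
t = 16 or t = −16, giving (20, 16) and (20, −16).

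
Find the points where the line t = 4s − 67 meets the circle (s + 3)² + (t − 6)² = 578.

From the line, t = 4s − 67. Substituting:
17s² − 578s + 4760 = 0  ⟹  s² − 34s + 280 = 0
s = 20 or s = 14, giving (20, 13) and (14, −11).

(14, −11) and (20, 13)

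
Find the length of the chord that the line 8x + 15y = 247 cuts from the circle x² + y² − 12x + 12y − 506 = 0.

34

The distance from (6, −6) to the line is 289/√289, and r² = 578.
Half the chord is √(r² − d²) = √(289), so the full chord is 34.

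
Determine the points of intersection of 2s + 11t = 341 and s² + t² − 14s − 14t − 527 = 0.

(0, 31) and (22, 27)

Express t = (341 − 2s)/11 and substitute into the circle:
125s² − 2750s = 0  ⟹  s² − 22s = 0
s = 22 or s = 0, giving (22, 27) and (0, 31).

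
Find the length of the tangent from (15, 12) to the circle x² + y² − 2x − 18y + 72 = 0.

√195

The centre is (1, 9) and r = √10. The square of the distance from P to the centre is 196 + 9 = 205.
By the tangent–radius right angle, tangent length = √(|PO|² − r²) = √195.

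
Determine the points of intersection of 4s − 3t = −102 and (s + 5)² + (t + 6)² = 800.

(−33, −10) and (−9, 22)

Substitute t = (102 + 4s)/3:
25s² + 1050s + 7425 = 0  ⟹  s² + 42s + 297 = 0
s = −9 or s = −33, giving (−9, 22) and (−33, −10).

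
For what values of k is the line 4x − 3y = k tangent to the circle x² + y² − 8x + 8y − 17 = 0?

For a tangent, require d(centre, line) = r = 7.
|4·4 − 3·(−4) − k| / √25 = 7
|k − (28)| = 7·5, so k = 63 or k = −7.

k = −7 or k = 63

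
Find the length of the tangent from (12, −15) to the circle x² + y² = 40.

The centre is (0, 0) and r = 2√10. The square of the distance from P to the centre is 144 + 225 = 369.
Power of the point: PT² = |PO|² − r² = 329, so PT = √329.

√329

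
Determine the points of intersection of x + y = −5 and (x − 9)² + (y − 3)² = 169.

(−3, −2) and (4, −9)

Express y = −x − 5 and substitute into the circle:
2x² − 2x − 24 = 0  ⟹  x² − x − 12 = 0
x = 4 or x = −3, giving (4, −9) and (−3, −2).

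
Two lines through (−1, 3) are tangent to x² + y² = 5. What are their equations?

x + 2y = 5 and 2x − y = −5

Let a tangent through (−1, 3) have slope m. Its distance from (0, 0) must equal √5:
[m·(1) − (−3)]² = 5(m² + 1)
2m² − 3m − 2 = 0, so m = −1/2 or m = 2.
With m = −1/2: x + 2y = 5. With m = 2: 2x − y = −5.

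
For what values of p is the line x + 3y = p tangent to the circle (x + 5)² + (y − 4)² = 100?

Tangency holds when the distance from the centre (−5, 4) to the line equals the radius 10:
|1·(−5) + 3·4 − p| / √10 = 10
|p − (7)| = 10√10.

p = 7 ± 10√10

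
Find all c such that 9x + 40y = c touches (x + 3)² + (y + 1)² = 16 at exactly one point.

The line touches the circle iff its distance from (−3, −1) is 4:
|9·(−3) + 40·(−1) − c| / √1681 = 4
|c − (−67)| = 4·41, so c = 97 or c = −231.

c = −231 or c = 97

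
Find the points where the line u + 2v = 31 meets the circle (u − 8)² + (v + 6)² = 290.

Express v = (31 − u)/2 and substitute into the circle:
5u² − 150u + 945 = 0  ⟹  u² − 30u + 189 = 0
u = 21 or u = 9, giving (21, 5) and (9, 11).

(9, 11) and (21, 5)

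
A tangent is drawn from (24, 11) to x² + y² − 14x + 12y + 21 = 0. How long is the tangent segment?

√514

Centre (7, −6), r² = 64. |PO|² = (17)² + (17)² = 578.
The tangent meets the radius at right angles, so tangent² = |PO|² − r² = 578 − 64 = 514.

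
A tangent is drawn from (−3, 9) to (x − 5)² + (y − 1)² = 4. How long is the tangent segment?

2√31

With centre O = (5, 1), |OP|² = 128 and r² = 4.
The tangent meets the radius at right angles, so tangent² = |PO|² − r² = 128 − 4 = 124.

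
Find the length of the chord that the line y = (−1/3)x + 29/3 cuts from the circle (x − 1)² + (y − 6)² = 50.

4√10

The distance from (1, 6) to the line is 10/√10, and r² = 50.
Half the chord is √(r² − d²) = √(40), so the full chord is 4√10.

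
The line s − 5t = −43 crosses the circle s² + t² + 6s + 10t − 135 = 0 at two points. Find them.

(−8, 7) and (−3, 8)

Substitute t = (43 + s)/5:
26s² + 286s + 624 = 0  ⟹  s² + 11s + 24 = 0
s = −3 or s = −8, giving (−3, 8) and (−8, 7).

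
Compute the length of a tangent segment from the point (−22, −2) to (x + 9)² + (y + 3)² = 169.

Centre (−9, −3), r² = 169. |PO|² = (−13)² + (1)² = 170.
Power of the point: PT² = |PO|² − r² = 1, so PT = 1.

1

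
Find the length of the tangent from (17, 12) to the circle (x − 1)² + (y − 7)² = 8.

The centre is (1, 7) and r = 2√2. The square of the distance from P to the centre is 256 + 25 = 281.
By the tangent–radius right angle, tangent length = √(|PO|² − r²) = √273.

√273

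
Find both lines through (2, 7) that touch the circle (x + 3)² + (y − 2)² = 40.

x + 3y = 23 and 3x + y = 13

Write the tangent as mx − y + (7 − m·(2)) = 0 and set its distance from the centre to 2√10:
[m·(−5) − (−5)]² = 40(m² + 1)
3m² + 10m + 3 = 0, so m = −1/3 or m = −3.
With m = −1/3: x + 3y = 23. With m = −3: 3x + y = 13.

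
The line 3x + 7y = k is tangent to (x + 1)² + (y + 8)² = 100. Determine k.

k = −59 ± 10√58

For a tangent, require d(centre, line) = r = 10.
|3·(−1) + 7·(−8) − k| / √58 = 10
|k − (−59)| = 10√58.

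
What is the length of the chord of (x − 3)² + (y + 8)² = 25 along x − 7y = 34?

Express y = (−34 + x)/7 and substitute into the circle:
50x² − 250x − 300 = 0  ⟹  x² − 5x − 6 = 0
x = 6 or x = −1, giving (6, −4) and (−1, −5).
|(6, −4) − (−1, −5)| = √((7)² + (1)²) = 5√2.

5√2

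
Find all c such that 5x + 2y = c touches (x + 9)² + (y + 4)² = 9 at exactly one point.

Tangency holds when the distance from the centre (−9, −4) to the line equals the radius 3:
|5·(−9) + 2·(−4) − c| / √29 = 3
|c − (−53)| = 3√29.

c = −53 ± 3√29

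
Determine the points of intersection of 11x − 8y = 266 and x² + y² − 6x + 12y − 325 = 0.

Express y = (−266 + 11x)/8 and substitute into the circle:
185x² − 5180x + 24420 = 0  ⟹  x² − 28x + 132 = 0
x = 22 or x = 6, giving (22, −3) and (6, −25).

(6, −25) and (22, −3)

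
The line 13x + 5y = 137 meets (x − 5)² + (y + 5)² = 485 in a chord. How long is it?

3√194

The distance from (5, −5) to the line is 97/√194, and r² = 485.
Half the chord is √(r² − d²) = √(873/2), so the full chord is 3√194.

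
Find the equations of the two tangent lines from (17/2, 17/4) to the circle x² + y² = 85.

7x + 6y = 85 and 9x + 2y = 85

Write the tangent as mx − y + (17/4 − m·(17/2)) = 0 and set its distance from the centre to √85:
[m·(−17/2) − (−17/4)]² = 85(m² + 1)
12m² + 68m + 63 = 0, so m = −7/6 or m = −9/2.
With m = −7/6: 7x + 6y = 85. With m = −9/2: 9x + 2y = 85.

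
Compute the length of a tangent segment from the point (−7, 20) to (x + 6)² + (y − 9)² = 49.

Centre (−6, 9), r² = 49. |PO|² = (−1)² + (11)² = 122.
The tangent meets the radius at right angles, so tangent² = |PO|² − r² = 122 − 49 = 73.

√73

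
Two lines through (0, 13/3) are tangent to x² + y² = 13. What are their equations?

2x + 3y = 13 and 2x − 3y = −13

Write the tangent as mx − y + (13/3 − m·(0)) = 0 and set its distance from the centre to √13:
[m·(0) − (−13/3)]² = 13(m² + 1)
9m² − 4 = 0, so m = −2/3 or m = 2/3.
Through (0, 13/3) these give 2x + 3y = 13 and 2x − 3y = −13.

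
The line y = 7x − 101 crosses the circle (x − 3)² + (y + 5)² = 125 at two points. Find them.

From the line, y = 7x − 101. Substituting:
50x² − 1350x + 9100 = 0  ⟹  x² − 27x + 182 = 0
x = 14 or x = 13, giving (14, −3) and (13, −10).

(13, −10) and (14, −3)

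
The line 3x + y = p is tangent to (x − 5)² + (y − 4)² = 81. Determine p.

For a tangent, require d(centre, line) = r = 9.
|3·5 + 1·4 − p| / √10 = 9
|p − (19)| = 9√10.

p = 19 ± 9√10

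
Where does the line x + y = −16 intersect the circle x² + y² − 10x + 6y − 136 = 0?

Express y = −x − 16 and substitute into the circle:
2x² + 16x + 24 = 0  ⟹  x² + 8x + 12 = 0
x = −2 or x = −6, giving (−2, −14) and (−6, −10).

(−6, −10) and (−2, −14)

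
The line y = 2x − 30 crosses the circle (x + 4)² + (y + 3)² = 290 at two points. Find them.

(7, −16) and (13, −4)

Express y = 2x − 30 and substitute into the circle:
5x² − 100x + 455 = 0  ⟹  x² − 20x + 91 = 0
x = 13 or x = 7, giving (13, −4) and (7, −16).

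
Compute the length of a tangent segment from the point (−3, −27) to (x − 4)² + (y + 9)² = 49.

Centre (4, −9), r² = 49. |PO|² = (−7)² + (−18)² = 373.
Power of the point: PT² = |PO|² − r² = 324, so PT = 18.

18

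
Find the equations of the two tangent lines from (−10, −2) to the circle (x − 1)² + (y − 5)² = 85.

2x + 9y = −38 and 9x − 2y = −86

Write the tangent as mx − y + (−2 − m·(−10)) = 0 and set its distance from the centre to √85:
(11m − (7))² = 85(m² + 1)
18m² − 77m − 18 = 0, so m = −2/9 or m = 9/2.
Through (−10, −2) these give 2x + 9y = −38 and 9x − 2y = −86.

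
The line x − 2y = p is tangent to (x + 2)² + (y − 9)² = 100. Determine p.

p = −20 ± 10√5

Tangency holds when the distance from the centre (−2, 9) to the line equals the radius 10:
|1·(−2) − 2·9 − p| / √5 = 10
|p − (−20)| = 10√5.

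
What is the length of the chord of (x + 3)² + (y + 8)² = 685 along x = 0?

52

The distance from (−3, −8) to the line is 3, and r² = 685.
Half the chord is √(r² − d²) = √(676), so the full chord is 52.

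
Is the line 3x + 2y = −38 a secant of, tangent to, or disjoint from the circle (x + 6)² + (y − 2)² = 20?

disjoint

Centre (−6, 2), r² = 20. Distance² from centre to line = (24)²/13 = 576/13.
Since d² > r², the line lies outside the circle.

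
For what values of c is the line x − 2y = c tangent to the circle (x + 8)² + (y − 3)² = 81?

c = −14 ± 9√5

The line touches the circle iff its distance from (−8, 3) is 9:
|1·(−8) − 2·3 − c| / √5 = 9
|c − (−14)| = 9√5.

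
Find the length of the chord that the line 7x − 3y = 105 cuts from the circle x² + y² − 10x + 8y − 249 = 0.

Centre (5, −4), r² = 290. Perpendicular distance d from centre to line = |−58| / √58 = 58/√58.
Chord = 2√(r² − d²) = 2·√(232) = 4√58.

4√58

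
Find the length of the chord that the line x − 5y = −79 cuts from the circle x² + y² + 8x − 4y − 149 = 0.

Centre (−4, 2), r² = 169. Perpendicular distance d from centre to line = |65| / √26 = 65/√26.
Chord = 2√(r² − d²) = 2·√(13/2) = √26.

√26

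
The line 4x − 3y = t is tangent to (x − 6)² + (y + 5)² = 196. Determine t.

The line touches the circle iff its distance from (6, −5) is 14:
|4·6 − 3·(−5) − t| / √25 = 14
|t − (39)| = 14·5, so t = 109 or t = −31.

t = −31 or t = 109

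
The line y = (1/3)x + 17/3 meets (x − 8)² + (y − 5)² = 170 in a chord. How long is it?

8√10

Substitute y = (17 + x)/3:
10x² − 140x − 950 = 0  ⟹  x² − 14x − 95 = 0
x = 19 or x = −5, giving (19, 12) and (−5, 4).
|(19, 12) − (−5, 4)| = √((24)² + (8)²) = 8√10.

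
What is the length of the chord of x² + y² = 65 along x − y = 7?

From the line, y = x − 7. Substituting:
2x² − 14x − 16 = 0  ⟹  x² − 7x − 8 = 0
x = 8 or x = −1, giving (8, 1) and (−1, −8).
|(8, 1) − (−1, −8)| = √((9)² + (9)²) = 9√2.

9√2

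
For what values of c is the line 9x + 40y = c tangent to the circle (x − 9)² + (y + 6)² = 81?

c = −528 or c = 210

For a tangent, require d(centre, line) = r = 9.
|9·9 + 40·(−6) − c| / √1681 = 9
|c − (−159)| = 9·41, so c = 210 or c = −528.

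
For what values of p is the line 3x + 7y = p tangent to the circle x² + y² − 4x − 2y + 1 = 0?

Tangency holds when the distance from the centre (2, 1) to the line equals the radius 2:
|3·2 + 7·1 − p| / √58 = 2
|p − (13)| = 2√58.

p = 13 ± 2√58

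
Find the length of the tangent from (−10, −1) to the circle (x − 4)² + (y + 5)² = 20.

Centre (4, −5), r² = 20. |PO|² = (−14)² + (4)² = 212.
By the tangent–radius right angle, tangent length = √(|PO|² − r²) = √192 = 8√3.

8√3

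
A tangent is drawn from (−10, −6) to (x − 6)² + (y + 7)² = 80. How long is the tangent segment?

√177

The centre is (6, −7) and r = 4√5. The square of the distance from P to the centre is 256 + 1 = 257.
Power of the point: PT² = |PO|² − r² = 177, so PT = √177.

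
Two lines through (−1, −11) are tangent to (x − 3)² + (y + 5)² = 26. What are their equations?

Write the tangent as mx − y + (−11 − m·(−1)) = 0 and set its distance from the centre to √26:
(4m − (6))² = 26(m² + 1)
5m² + 24m − 5 = 0, so m = −5 or m = 1/5.
With m = −5: 5x + y = −16. With m = 1/5: x − 5y = 54.

5x + y = −16 and x − 5y = 54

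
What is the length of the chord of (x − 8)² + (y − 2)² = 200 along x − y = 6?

The distance from (8, 2) to the line is 0/√2, and r² = 200.
Half the chord is √(r² − d²) = √(200), so the full chord is 20√2.

20√2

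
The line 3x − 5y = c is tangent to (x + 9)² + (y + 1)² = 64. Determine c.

The line touches the circle iff its distance from (−9, −1) is 8:
|3·(−9) − 5·(−1) − c| / √34 = 8
|c − (−22)| = 8√34.

c = −22 ± 8√34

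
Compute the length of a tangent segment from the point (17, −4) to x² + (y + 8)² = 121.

Centre (0, −8), r² = 121. |PO|² = (17)² + (4)² = 305.
Power of the point: PT² = |PO|² − r² = 184, so PT = 2√46.

2√46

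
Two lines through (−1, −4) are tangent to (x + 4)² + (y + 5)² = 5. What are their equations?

Write the tangent as mx − y + (−4 − m·(−1)) = 0 and set its distance from the centre to √5:
[m·(−3) − (−1)]² = 5(m² + 1)
2m² − 3m − 2 = 0, so m = 2 or m = −1/2.
With m = 2: 2x − y = 2. With m = −1/2: x + 2y = −9.

2x − y = 2 and x + 2y = −9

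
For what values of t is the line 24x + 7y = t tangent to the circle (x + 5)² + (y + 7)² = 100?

The line touches the circle iff its distance from (−5, −7) is 10:
|24·(−5) + 7·(−7) − t| / √625 = 10
|t − (−169)| = 10·25, so t = 81 or t = −419.

t = −419 or t = 81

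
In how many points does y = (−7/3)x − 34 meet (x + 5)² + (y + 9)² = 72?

2

d² = (7·(−5) + 3·(−9) − (−102))²/58 = 800/29; r² = 72.
Since d² < r², the line cuts the circle twice.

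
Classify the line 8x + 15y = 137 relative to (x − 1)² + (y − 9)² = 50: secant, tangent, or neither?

Substituting the line into the circle gives 289x² − 482x − 11021 = 0.
Discriminant = (−482)² − 4·289·(−11021) = 12972600 > 0.
Two real roots: the line is a secant.

secant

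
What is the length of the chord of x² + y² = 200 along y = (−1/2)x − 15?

4√5

The distance from (0, 0) to the line is 30/√5, and r² = 200.
Half the chord is √(r² − d²) = √(20), so the full chord is 4√5.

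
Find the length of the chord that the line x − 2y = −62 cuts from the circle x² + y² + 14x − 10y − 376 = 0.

Express y = (62 + x)/2 and substitute into the circle:
5x² + 160x + 1100 = 0  ⟹  x² + 32x + 220 = 0
x = −10 or x = −22, giving (−10, 26) and (−22, 20).
|(−10, 26) − (−22, 20)| = √((12)² + (6)²) = 6√5.

6√5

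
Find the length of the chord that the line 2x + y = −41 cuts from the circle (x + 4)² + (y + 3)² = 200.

4√5

The distance from (−4, −3) to the line is 30/√5, and r² = 200.
Chord = 2√(r² − d²) = 2·√(20) = 4√5.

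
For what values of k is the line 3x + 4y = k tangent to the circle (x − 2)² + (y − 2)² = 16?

For a tangent, require d(centre, line) = r = 4.
|3·2 + 4·2 − k| / √25 = 4
|k − (14)| = 4·5, so k = 34 or k = −6.

k = −6 or k = 34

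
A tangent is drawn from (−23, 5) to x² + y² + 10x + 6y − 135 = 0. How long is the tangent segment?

With centre O = (−5, −3), |OP|² = 388 and r² = 169.
The tangent meets the radius at right angles, so tangent² = |PO|² − r² = 388 − 169 = 219.

√219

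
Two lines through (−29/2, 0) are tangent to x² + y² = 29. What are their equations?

A line y − (0) = m(x − (−29/2)) is tangent when its distance from (0, 0) is √29:
(29/2m − (0))² = 29(m² + 1)
25m² − 4 = 0, so m = 2/5 or m = −2/5.
Through (−29/2, 0) these give 2x − 5y = −29 and 2x + 5y = −29.

2x − 5y = −29 and 2x + 5y = −29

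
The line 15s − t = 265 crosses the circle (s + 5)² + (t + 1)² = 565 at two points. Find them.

(17, −10) and (18, 5)

From the line, t = 15s − 265. Substituting:
226s² − 7910s + 69156 = 0  ⟹  s² − 35s + 306 = 0
s = 18 or s = 17, giving (18, 5) and (17, −10).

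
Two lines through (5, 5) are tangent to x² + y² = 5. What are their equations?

A line y − (5) = m(x − (5)) is tangent when its distance from (0, 0) is √5:
[m·(−5) − (−5)]² = 5(m² + 1)
2m² − 5m + 2 = 0, so m = 2 or m = 1/2.
With m = 2: 2x − y = 5. With m = 1/2: x − 2y = −5.

2x − y = 5 and x − 2y = −5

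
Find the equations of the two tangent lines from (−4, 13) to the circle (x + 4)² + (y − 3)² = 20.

2x + y = 5 and 2x − y = −21

Write the tangent as mx − y + (13 − m·(−4)) = 0 and set its distance from the centre to 2√5:
(0m − (−10))² = 20(m² + 1)
m² − 4 = 0, so m = −2 or m = 2.
With m = −2: 2x + y = 5. With m = 2: 2x − y = −21.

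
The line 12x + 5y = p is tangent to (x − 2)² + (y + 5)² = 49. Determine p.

p = −92 or p = 90

For a tangent, require d(centre, line) = r = 7.
|12·2 + 5·(−5) − p| / √169 = 7
|p − (−1)| = 7·13, so p = 90 or p = −92.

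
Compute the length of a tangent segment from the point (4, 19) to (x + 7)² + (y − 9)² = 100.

11

The centre is (−7, 9) and r = 10. The square of the distance from P to the centre is 121 + 100 = 221.
Power of the point: PT² = |PO|² − r² = 121, so PT = 11.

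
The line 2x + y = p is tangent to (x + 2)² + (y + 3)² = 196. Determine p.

p = −7 ± 14√5

For a tangent, require d(centre, line) = r = 14.
|2·(−2) + 1·(−3) − p| / √5 = 14
|p − (−7)| = 14√5.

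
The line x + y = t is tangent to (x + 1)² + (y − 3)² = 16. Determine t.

The line touches the circle iff its distance from (−1, 3) is 4:
|1·(−1) + 1·3 − t| / √2 = 4
|t − (2)| = 4√2.

t = 2 ± 4√2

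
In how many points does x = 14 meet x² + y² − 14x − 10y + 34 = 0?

Centre (7, 5), r² = 40. Distance² from centre to line = (−7)² = 49.
Since d² > r², the line lies outside the circle.

0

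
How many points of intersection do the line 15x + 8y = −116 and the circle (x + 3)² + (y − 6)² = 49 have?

1

Centre (−3, 6), r² = 49. Distance² from centre to line = (119)²/289 = 49.
Since d² = r², the line is tangent.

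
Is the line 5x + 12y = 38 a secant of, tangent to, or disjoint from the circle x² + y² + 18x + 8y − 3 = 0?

disjoint

Centre (−9, −4), r² = 100. Distance² from centre to line = (−131)²/169 = 17161/169.
Since d² > r², the line lies outside the circle.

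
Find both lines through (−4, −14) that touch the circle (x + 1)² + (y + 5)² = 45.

2x + y = −22 and x − 2y = 24

Let a tangent through (−4, −14) have slope m. Its distance from (−1, −5) must equal 3√5:
(3m − (9))² = 45(m² + 1)
2m² + 3m − 2 = 0, so m = −2 or m = 1/2.
Through (−4, −14) these give 2x + y = −22 and x − 2y = 24.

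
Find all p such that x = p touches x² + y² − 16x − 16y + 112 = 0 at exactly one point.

Tangency holds when the distance from the centre (8, 8) to the line equals the radius 4:
|1·8 + 0·8 − p| / √1 = 4
|p − (8)| = 4, so p = 12 or p = 4.

p = 4 or p = 12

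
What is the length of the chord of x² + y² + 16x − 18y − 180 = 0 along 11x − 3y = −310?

√130

Centre (−8, 9), r² = 325. Perpendicular distance d from centre to line = |195| / √130 = 195/√130.
Chord = 2√(r² − d²) = 2·√(65/2) = √130.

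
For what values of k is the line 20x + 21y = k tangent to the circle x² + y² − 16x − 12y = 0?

k = −4 or k = 576

For a tangent, require d(centre, line) = r = 10.
|20·8 + 21·6 − k| / √841 = 10
|k − (286)| = 10·29, so k = 576 or k = −4.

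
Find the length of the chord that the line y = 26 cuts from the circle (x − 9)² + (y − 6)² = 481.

From the line, y = 26. Substituting:
x² − 18x = 0
x = 18 or x = 0, giving (18, 26) and (0, 26).
Chord length = distance between (18, 26) and (0, 26) = √324 = 18.

18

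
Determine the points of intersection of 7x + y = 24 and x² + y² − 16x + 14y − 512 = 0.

Substitute y = −7x + 24:
50x² − 450x + 400 = 0  ⟹  x² − 9x + 8 = 0
x = 8 or x = 1, giving (8, −32) and (1, 17).

(1, 17) and (8, −32)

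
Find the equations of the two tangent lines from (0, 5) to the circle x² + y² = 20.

Let a tangent through (0, 5) have slope m. Its distance from (0, 0) must equal 2√5:
(0m − (−5))² = 20(m² + 1)
4m² − 1 = 0, so m = −1/2 or m = 1/2.
With m = −1/2: x + 2y = 10. With m = 1/2: x − 2y = −10.

x + 2y = 10 and x − 2y = −10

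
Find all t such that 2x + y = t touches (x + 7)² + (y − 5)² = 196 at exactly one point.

For a tangent, require d(centre, line) = r = 14.
|2·(−7) + 1·5 − t| / √5 = 14
|t − (−9)| = 14√5.

t = −9 ± 14√5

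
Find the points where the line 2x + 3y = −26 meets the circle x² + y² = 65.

(−7, −4) and (−1, −8)

From the line, y = (−26 − 2x)/3. Substituting:
13x² + 104x + 91 = 0  ⟹  x² + 8x + 7 = 0
x = −1 or x = −7, giving (−1, −8) and (−7, −4).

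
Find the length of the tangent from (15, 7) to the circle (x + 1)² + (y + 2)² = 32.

The centre is (−1, −2) and r = 4√2. The square of the distance from P to the centre is 256 + 81 = 337.
The tangent meets the radius at right angles, so tangent² = |PO|² − r² = 337 − 32 = 305.

√305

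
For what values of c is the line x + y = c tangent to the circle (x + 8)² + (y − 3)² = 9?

c = −5 ± 3√2

For a tangent, require d(centre, line) = r = 3.
|1·(−8) + 1·3 − c| / √2 = 3
|c − (−5)| = 3√2.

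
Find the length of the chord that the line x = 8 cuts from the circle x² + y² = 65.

The line gives x = 8. Substituting into the circle:
y² − 1 = 0
y = 1 or y = −1, giving (8, 1) and (8, −1).
Chord length = distance between (8, 1) and (8, −1) = √4 = 2.

2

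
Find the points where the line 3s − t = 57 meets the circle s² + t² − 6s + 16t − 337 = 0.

From the line, t = 3s − 57. Substituting:
10s² − 300s + 2000 = 0  ⟹  s² − 30s + 200 = 0
s = 20 or s = 10, giving (20, 3) and (10, −27).

(10, −27) and (20, 3)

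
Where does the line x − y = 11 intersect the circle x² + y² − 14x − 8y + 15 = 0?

(8, −3) and (14, 3)

Express y = x − 11 and substitute into the circle:
2x² − 44x + 224 = 0  ⟹  x² − 22x + 112 = 0
x = 14 or x = 8, giving (14, 3) and (8, −3).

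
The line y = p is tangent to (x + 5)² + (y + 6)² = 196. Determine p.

p = −20 or p = 8

The line touches the circle iff its distance from (−5, −6) is 14:
|0·(−5) + 1·(−6) − p| / √1 = 14
|p − (−6)| = 14, so p = 8 or p = −20.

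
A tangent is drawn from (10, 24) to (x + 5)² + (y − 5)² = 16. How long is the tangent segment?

With centre O = (−5, 5), |OP|² = 586 and r² = 16.
The tangent meets the radius at right angles, so tangent² = |PO|² − r² = 586 − 16 = 570.

√570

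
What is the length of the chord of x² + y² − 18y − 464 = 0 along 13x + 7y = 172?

The distance from (0, 9) to the line is 109/√218, and r² = 545.
Chord = 2√(r² − d²) = 2·√(981/2) = 3√218.

3√218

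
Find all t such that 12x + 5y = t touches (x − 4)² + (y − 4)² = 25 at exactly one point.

Tangency holds when the distance from the centre (4, 4) to the line equals the radius 5:
|12·4 + 5·4 − t| / √169 = 5
|t − (68)| = 5·13, so t = 133 or t = 3.

t = 3 or t = 133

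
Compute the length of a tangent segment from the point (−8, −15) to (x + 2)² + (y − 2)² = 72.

The centre is (−2, 2) and r = 6√2. The square of the distance from P to the centre is 36 + 289 = 325.
The tangent meets the radius at right angles, so tangent² = |PO|² − r² = 325 − 72 = 253.

√253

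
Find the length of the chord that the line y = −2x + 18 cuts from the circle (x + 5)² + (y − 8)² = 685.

22√5

The distance from (−5, 8) to the line is 20/√5, and r² = 685.
Half the chord is √(r² − d²) = √(605), so the full chord is 22√5.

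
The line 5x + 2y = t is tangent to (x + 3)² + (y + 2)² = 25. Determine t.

t = −19 ± 5√29

For a tangent, require d(centre, line) = r = 5.
|5·(−3) + 2·(−2) − t| / √29 = 5
|t − (−19)| = 5√29.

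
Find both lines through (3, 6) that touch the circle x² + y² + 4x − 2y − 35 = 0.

3x + y = 15 and x + 3y = 21

A line y − (6) = m(x − (3)) is tangent when its distance from (−2, 1) is 2√10:
[m·(−5) − (−5)]² = 40(m² + 1)
3m² + 10m + 3 = 0, so m = −3 or m = −1/3.
With m = −3: 3x + y = 15. With m = −1/3: x + 3y = 21.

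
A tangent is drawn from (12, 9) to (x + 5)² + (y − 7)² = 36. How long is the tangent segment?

Centre (−5, 7), r² = 36. |PO|² = (17)² + (2)² = 293.
Power of the point: PT² = |PO|² − r² = 257, so PT = √257.

√257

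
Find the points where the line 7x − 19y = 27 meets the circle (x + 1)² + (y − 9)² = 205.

(−7, −4) and (12, 3)

Express y = (−27 + 7x)/19 and substitute into the circle:
410x² − 2050x − 34440 = 0  ⟹  x² − 5x − 84 = 0
x = 12 or x = −7, giving (12, 3) and (−7, −4).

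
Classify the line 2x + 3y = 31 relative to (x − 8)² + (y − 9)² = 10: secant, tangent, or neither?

neither

Centre (8, 9), r² = 10. Distance² from centre to line = (12)²/13 = 144/13.
Since d² > r², the line lies outside the circle.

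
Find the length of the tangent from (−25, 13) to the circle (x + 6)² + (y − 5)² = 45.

With centre O = (−6, 5), |OP|² = 425 and r² = 45.
By the tangent–radius right angle, tangent length = √(|PO|² − r²) = √380 = 2√95.

2√95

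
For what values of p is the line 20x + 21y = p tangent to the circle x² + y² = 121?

p = −319 or p = 319

For a tangent, require d(centre, line) = r = 11.
|20·0 + 21·0 − p| / √841 = 11
|p| = 11·29, so p = 319 or p = −319.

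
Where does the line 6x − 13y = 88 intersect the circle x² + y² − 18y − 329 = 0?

(−7, −10) and (19, 2)

Substitute y = (−88 + 6x)/13:
205x² − 2460x − 27265 = 0  ⟹  x² − 12x − 133 = 0
x = 19 or x = −7, giving (19, 2) and (−7, −10).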